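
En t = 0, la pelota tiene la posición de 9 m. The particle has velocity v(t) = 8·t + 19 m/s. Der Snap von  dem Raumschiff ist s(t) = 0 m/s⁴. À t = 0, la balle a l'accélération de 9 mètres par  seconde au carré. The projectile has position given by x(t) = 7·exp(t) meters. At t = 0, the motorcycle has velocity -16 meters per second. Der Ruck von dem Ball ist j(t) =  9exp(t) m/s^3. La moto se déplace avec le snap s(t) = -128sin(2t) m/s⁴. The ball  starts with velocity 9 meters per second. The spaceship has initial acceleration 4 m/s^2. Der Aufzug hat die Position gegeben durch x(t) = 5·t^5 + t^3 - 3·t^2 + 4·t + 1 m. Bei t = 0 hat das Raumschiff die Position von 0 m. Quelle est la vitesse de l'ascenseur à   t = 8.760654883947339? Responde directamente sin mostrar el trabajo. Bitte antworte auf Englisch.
At t = 8.760654883947339, v = 147442.192272352.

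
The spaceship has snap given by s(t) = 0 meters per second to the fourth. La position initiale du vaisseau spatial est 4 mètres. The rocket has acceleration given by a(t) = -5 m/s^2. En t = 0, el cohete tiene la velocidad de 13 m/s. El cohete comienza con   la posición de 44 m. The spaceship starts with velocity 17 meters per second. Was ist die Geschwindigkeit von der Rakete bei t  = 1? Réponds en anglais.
To find the answer, we compute 1 integral of a(t) = -5. The integral of acceleration, with v(0) = 13, gives velocity: v(t) = 13 - 5·t. Using v(t) = 13 - 5·t and substituting t = 1, we find v = 8.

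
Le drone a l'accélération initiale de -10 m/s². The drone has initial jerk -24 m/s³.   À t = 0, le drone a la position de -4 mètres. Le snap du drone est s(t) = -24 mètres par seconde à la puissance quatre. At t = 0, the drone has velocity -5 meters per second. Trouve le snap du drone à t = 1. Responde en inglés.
From the given snap equation s(t) = -24, we substitute t = 1 to get s = -24.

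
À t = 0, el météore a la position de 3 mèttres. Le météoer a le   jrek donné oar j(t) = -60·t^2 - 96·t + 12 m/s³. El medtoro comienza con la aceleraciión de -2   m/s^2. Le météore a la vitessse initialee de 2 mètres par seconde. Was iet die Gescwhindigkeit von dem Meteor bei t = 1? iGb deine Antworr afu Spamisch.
Necesitamos integrar nuestra ecuación de la sacudida j(t) = -60·t^2 - 96·t + 12 2 veces. La integral de la sacudida, con a(0) = -2, da la aceleración: a(t) = -20·t^3 - 48·t^2 + 12·t - 2. Tomando ∫a(t)dt y aplicando v(0) = 2, encontramos v(t) = -5·t^4 - 16·t^3 + 6·t^2 - 2·t + 2. De la ecuación de la velocidad v(t) = -5·t^4 - 16·t^3 + 6·t^2 - 2·t + 2, sustituimos t = 1 para obtener v = -15.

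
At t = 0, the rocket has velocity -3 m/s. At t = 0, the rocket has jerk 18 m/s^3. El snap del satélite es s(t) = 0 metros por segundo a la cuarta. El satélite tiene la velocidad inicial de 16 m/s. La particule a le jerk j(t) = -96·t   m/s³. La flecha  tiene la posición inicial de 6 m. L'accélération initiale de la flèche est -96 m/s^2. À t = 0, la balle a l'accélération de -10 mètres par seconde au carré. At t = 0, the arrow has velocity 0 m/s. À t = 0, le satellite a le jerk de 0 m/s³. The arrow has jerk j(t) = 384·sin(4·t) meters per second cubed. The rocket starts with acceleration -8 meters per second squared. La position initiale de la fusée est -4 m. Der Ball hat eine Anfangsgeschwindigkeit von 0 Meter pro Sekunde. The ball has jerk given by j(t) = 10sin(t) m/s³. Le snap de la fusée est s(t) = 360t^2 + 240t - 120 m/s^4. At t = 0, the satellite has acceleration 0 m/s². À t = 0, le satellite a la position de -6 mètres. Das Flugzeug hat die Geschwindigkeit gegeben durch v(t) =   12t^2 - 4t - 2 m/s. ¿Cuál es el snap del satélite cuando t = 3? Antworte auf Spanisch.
De la ecuación del snap s(t) = 0, sustituimos t = 3 para obtener s = 0.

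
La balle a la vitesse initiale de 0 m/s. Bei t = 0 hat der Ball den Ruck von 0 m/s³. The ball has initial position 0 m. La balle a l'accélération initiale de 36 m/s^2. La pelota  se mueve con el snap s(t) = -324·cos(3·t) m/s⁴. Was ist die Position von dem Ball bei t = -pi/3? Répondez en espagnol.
Debemos encontrar la integral de nuestra ecuación del snap s(t) = -324·cos(3·t) 4 veces. La antiderivada del snap es la sacudida. Usando j(0) = 0, obtenemos j(t) = -108·sin(3·t). Integrando la sacudida y usando la condición inicial a(0) = 36, obtenemos a(t) = 36·cos(3·t). Tomando ∫a(t)dt y aplicando v(0) = 0, encontramos v(t) = 12·sin(3·t). Integrando la velocidad y usando la condición inicial x(0) = 0, obtenemos x(t) = 4 - 4·cos(3·t). De la ecuación de la posición x(t) = 4 - 4·cos(3·t), sustituimos t = -pi/3 para obtener x = 8.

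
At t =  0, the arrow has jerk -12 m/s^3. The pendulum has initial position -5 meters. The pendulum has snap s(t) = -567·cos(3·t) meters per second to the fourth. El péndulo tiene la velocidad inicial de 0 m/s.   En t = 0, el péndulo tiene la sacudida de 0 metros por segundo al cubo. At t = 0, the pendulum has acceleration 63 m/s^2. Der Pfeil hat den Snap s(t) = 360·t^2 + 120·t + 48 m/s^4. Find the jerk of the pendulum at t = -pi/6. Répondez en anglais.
We need to integrate our snap equation s(t) = -567·cos(3·t) 1 time. Integrating snap and using the initial condition j(0) = 0, we get j(t) = -189·sin(3·t). We have jerk j(t) = -189·sin(3·t). Substituting t = -pi/6: j(-pi/6) = 189.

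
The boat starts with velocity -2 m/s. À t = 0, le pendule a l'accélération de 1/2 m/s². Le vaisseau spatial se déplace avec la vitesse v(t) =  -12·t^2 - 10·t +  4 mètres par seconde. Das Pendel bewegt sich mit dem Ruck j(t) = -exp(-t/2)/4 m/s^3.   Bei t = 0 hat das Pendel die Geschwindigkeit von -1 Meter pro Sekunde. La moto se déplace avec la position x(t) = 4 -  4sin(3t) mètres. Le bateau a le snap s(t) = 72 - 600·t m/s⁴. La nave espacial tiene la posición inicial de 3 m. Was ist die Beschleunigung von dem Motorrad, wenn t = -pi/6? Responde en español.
Partiendo de la posición x(t) = 4 - 4·sin(3·t), tomamos 2 derivadas. La derivada de la posición da la velocidad: v(t) = -12·cos(3·t). Tomando d/dt de v(t), encontramos a(t) = 36·sin(3·t). De la ecuación de la aceleración a(t) = 36·sin(3·t), sustituimos t = -pi/6 para obtener a = -36.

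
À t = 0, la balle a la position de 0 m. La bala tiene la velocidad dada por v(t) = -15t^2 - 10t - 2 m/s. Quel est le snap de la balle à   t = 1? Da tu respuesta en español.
Partiendo de la velocidad v(t) = -15·t^2 - 10·t - 2, tomamos 3 derivadas. Derivando la velocidad, obtenemos la aceleración: a(t) = -30·t - 10. Tomando d/dt de a(t), encontramos j(t) = -30. Derivando la sacudida, obtenemos el snap: s(t) = 0. De la ecuación del snap s(t) = 0, sustituimos t = 1 para obtener s = 0.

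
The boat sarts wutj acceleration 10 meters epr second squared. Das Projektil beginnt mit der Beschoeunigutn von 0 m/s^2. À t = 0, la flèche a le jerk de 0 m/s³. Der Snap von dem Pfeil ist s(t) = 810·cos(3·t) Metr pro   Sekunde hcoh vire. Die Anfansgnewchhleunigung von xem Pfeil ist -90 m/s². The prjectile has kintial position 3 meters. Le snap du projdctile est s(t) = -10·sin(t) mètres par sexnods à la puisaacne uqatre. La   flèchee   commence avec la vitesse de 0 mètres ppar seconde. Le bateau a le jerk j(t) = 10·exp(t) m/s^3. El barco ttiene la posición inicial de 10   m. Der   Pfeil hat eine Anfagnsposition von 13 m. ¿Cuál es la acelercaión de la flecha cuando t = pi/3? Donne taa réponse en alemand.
Um dies zu lösen, müssen wir 2 Stammfunktionen unserer Gleichung für den Snap s(t) = 810·cos(3·t) finden. Das Integral von dem Snap, mit j(0) = 0, ergibt den Ruck: j(t) = 270·sin(3·t). Mit ∫j(t)dt und Anwendung von a(0) = -90, finden wir a(t) = -90·cos(3·t). Mit a(t) = -90·cos(3·t) und Einsetzen von t = pi/3, finden wir a = 90.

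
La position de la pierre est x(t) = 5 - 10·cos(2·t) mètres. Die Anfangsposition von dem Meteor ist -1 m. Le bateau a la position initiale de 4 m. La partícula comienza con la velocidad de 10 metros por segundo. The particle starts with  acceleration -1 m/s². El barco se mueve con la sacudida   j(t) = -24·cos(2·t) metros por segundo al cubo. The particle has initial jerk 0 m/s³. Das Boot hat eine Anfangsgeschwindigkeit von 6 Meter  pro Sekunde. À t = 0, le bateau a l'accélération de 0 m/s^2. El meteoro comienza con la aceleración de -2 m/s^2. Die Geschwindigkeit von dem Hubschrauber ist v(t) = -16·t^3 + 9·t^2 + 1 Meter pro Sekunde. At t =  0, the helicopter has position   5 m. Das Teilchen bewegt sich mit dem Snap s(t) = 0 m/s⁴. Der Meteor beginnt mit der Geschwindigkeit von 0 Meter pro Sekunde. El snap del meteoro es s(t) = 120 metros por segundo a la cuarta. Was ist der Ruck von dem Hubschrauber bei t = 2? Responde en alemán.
Um dies zu lösen, müssen wir 2 Ableitungen unserer Gleichung für die Geschwindigkeit v(t) = -16·t^3 + 9·t^2 + 1 nehmen. Die Ableitung von der Geschwindigkeit ergibt die Beschleunigung: a(t) = -48·t^2 + 18·t. Durch Ableiten von der Beschleunigung erhalten wir den Ruck: j(t) = 18 - 96·t. Mit j(t) = 18 - 96·t und Einsetzen von t = 2, finden wir j = -174.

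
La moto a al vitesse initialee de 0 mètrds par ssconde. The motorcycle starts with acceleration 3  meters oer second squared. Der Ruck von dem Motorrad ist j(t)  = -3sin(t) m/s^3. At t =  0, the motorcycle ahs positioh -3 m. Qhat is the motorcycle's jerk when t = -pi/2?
We have jerk j(t) = -3·sin(t). Substituting t = -pi/2: j(-pi/2) = 3.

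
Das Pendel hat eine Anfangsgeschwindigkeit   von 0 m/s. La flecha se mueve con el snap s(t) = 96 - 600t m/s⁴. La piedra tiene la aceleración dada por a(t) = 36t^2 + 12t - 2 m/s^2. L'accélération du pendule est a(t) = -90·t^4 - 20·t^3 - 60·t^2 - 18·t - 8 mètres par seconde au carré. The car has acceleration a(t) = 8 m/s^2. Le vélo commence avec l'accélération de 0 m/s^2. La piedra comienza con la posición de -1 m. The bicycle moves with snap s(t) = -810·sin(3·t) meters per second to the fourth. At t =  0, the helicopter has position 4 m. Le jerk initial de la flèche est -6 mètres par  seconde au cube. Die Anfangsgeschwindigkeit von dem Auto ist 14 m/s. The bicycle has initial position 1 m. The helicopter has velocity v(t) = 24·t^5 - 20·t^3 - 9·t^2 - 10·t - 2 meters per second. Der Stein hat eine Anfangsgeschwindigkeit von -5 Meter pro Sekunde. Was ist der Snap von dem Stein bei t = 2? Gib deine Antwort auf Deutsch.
Wir müssen unsere Gleichung für die Beschleunigung a(t) = 36·t^2 + 12·t - 2 2-mal ableiten. Durch Ableiten von der Beschleunigung erhalten wir den Ruck: j(t) = 72·t + 12. Durch Ableiten von dem Ruck erhalten wir den Snap: s(t) = 72. Wir haben den Snap s(t) = 72. Durch Einsetzen von t = 2: s(2) = 72.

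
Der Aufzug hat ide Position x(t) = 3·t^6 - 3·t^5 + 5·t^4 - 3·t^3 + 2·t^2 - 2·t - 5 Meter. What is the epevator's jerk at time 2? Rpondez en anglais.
To solve this, we need to take 3 derivatives of our position equation x(t) = 3·t^6 - 3·t^5 + 5·t^4 - 3·t^3 + 2·t^2 - 2·t - 5. The derivative of position gives velocity: v(t) = 18·t^5 - 15·t^4 + 20·t^3 - 9·t^2 + 4·t - 2. Taking d/dt of v(t), we find a(t) = 90·t^4 - 60·t^3 + 60·t^2 - 18·t + 4. Differentiating acceleration, we get jerk: j(t) = 360·t^3 - 180·t^2 + 120·t - 18. From the given jerk equation j(t) = 360·t^3 - 180·t^2 + 120·t - 18, we substitute t = 2 to get j = 2382.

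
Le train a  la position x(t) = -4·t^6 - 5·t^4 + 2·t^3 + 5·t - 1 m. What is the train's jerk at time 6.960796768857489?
We must differentiate our position equation x(t) = -4·t^6 - 5·t^4 + 2·t^3 + 5·t - 1 3 times. The derivative of position gives velocity: v(t) = -24·t^5 - 20·t^3 + 6·t^2 + 5. Taking d/dt of v(t), we find a(t) = -120·t^4 - 60·t^2 + 12·t. Taking d/dt of a(t), we find j(t) = -480·t^3 - 120·t + 12. We have jerk j(t) = -480·t^3 - 120·t + 12. Substituting t = 6.960796768857489: j(6.960796768857489) = -162712.578587065.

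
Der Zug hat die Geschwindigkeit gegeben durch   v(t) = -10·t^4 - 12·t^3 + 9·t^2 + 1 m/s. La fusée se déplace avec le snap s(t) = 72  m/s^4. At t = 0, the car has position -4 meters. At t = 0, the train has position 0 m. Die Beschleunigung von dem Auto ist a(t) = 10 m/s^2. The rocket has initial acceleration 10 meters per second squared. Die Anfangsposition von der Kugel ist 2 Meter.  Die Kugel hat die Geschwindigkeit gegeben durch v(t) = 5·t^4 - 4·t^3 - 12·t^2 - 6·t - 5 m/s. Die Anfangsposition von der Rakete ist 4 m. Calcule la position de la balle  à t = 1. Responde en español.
Necesitamos integrar nuestra ecuación de la velocidad v(t) = 5·t^4 - 4·t^3 - 12·t^2 - 6·t - 5 1 vez. La integral de la velocidad, con x(0) = 2, da la posición: x(t) = t^5 - t^4 - 4·t^3 - 3·t^2 - 5·t + 2. Tenemos la posición x(t) = t^5 - t^4 - 4·t^3 - 3·t^2 - 5·t + 2. Sustituyendo t = 1: x(1) = -10.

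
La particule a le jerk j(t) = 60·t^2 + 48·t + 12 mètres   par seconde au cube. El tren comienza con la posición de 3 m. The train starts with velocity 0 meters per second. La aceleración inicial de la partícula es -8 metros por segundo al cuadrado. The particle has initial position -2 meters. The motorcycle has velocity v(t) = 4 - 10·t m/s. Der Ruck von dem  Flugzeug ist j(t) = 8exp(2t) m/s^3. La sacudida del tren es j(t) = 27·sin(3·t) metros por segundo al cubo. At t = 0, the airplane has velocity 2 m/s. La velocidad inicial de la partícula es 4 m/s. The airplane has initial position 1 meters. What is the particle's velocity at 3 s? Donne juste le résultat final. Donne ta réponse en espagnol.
v(3) = 655.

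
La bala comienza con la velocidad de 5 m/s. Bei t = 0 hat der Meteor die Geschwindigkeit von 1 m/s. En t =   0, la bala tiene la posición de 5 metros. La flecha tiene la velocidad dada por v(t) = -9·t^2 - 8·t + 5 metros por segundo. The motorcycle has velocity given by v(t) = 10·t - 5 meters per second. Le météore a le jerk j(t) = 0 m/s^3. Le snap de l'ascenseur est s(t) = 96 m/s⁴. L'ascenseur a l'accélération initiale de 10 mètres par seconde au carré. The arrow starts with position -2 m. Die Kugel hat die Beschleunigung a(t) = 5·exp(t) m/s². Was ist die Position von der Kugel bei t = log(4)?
Wir müssen die Stammfunktion unserer Gleichung für die Beschleunigung a(t) = 5·exp(t) 2-mal finden. Mit ∫a(t)dt und Anwendung von v(0) = 5, finden wir v(t) = 5·exp(t). Durch Integration von der Geschwindigkeit und Verwendung der Anfangsbedingung x(0) = 5, erhalten wir x(t) = 5·exp(t). Wir haben die Position x(t) = 5·exp(t). Durch Einsetzen von t = log(4): x(log(4)) = 20.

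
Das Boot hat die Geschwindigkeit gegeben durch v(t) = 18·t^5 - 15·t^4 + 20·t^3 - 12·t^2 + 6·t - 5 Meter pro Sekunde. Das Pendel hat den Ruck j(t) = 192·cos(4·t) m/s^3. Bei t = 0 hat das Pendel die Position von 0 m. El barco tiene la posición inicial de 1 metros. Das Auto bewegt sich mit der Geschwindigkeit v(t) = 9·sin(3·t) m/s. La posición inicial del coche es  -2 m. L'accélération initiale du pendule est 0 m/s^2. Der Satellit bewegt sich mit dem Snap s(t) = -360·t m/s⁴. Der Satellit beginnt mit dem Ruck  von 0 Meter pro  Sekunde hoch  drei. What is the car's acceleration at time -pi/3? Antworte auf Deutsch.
Wir müssen unsere Gleichung für die Geschwindigkeit v(t) = 9·sin(3·t) 1-mal ableiten. Mit d/dt von v(t) finden wir a(t) = 27·cos(3·t). Wir haben die Beschleunigung a(t) = 27·cos(3·t). Durch Einsetzen von t = -pi/3: a(-pi/3) = -27.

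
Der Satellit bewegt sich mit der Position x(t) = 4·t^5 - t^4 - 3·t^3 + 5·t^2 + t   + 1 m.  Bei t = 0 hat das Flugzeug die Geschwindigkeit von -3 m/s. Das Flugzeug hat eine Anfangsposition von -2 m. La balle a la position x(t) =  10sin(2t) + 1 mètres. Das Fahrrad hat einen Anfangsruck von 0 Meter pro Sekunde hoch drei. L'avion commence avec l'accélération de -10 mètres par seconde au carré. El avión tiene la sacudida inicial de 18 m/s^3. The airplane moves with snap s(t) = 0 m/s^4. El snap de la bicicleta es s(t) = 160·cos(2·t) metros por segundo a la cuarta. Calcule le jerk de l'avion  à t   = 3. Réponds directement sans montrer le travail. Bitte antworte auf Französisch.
j(3) = 18.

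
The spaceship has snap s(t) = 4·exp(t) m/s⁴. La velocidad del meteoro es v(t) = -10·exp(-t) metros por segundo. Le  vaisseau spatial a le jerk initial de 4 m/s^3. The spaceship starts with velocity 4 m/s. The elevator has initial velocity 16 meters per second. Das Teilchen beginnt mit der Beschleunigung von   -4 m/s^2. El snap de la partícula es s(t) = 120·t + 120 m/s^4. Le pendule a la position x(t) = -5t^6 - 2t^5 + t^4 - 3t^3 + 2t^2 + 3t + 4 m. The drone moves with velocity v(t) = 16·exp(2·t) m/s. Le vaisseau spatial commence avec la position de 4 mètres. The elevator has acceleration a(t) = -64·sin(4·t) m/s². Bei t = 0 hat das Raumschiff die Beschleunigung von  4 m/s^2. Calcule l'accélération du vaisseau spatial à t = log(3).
En partant du snap s(t) = 4·exp(t), nous prenons 2 intégrales. En intégrant le snap et en utilisant la condition initiale j(0) = 4, nous obtenons j(t) = 4·exp(t). L'intégrale du jerk, avec a(0) = 4, donne l'accélération: a(t) = 4·exp(t). En utilisant a(t) = 4·exp(t) et en substituant t = log(3), nous trouvons a = 12.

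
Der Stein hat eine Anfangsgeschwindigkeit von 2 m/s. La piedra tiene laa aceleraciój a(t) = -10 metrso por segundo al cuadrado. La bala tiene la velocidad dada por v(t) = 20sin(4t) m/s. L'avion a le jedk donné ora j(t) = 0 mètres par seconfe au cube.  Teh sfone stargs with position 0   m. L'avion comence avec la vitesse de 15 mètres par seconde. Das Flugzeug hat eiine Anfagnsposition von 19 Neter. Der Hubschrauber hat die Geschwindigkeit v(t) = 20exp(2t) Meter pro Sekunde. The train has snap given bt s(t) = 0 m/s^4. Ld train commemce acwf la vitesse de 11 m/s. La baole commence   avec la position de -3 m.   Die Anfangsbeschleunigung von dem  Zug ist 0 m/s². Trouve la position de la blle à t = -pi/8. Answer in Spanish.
Debemos encontrar la antiderivada de nuestra ecuación de la velocidad v(t) = 20·sin(4·t) 1 vez. Tomando ∫v(t)dt y aplicando x(0) = -3, encontramos x(t) = 2 - 5·cos(4·t). Tenemos la posición x(t) = 2 - 5·cos(4·t). Sustituyendo t = -pi/8: x(-pi/8) = 2.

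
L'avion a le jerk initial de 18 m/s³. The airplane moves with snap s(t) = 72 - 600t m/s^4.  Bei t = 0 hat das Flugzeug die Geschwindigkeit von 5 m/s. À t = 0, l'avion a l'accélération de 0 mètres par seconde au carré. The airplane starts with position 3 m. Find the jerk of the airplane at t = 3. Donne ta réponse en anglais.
We must find the integral of our snap equation s(t) = 72 - 600·t 1 time. The antiderivative of snap is jerk. Using j(0) = 18, we get j(t) = -300·t^2 + 72·t + 18. Using j(t) = -300·t^2 + 72·t + 18 and substituting t = 3, we find j = -2466.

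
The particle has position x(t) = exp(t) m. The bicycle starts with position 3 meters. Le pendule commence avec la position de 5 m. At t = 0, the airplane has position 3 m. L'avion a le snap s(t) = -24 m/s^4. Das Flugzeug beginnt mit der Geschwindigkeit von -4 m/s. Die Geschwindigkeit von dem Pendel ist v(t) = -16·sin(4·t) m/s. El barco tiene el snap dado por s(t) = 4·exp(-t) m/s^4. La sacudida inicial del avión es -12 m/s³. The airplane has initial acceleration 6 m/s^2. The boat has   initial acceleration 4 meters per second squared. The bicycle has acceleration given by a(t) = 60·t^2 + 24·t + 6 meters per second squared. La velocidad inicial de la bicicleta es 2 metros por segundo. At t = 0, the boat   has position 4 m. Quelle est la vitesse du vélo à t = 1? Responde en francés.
En partant de l'accélération a(t) = 60·t^2 + 24·t + 6, nous prenons 1 intégrale. En prenant ∫a(t)dt et en appliquant v(0) = 2, nous trouvons v(t) = 20·t^3 + 12·t^2 + 6·t + 2. Nous avons la vitesse v(t) = 20·t^3 + 12·t^2 + 6·t + 2. En substituant t = 1: v(1) = 40.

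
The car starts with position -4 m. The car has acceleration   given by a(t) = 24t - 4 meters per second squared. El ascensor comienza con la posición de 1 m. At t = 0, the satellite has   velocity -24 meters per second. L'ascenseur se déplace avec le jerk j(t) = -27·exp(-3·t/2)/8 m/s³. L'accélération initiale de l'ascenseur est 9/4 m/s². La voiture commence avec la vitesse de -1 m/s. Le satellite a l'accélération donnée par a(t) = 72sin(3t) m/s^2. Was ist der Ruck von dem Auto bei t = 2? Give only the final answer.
Bei t = 2, j = 24.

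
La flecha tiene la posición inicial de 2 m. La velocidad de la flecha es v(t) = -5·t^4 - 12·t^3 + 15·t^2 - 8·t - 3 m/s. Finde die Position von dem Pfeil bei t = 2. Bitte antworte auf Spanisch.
Partiendo de la velocidad v(t) = -5·t^4 - 12·t^3 + 15·t^2 - 8·t - 3, tomamos 1 antiderivada. La antiderivada de la velocidad, con x(0) = 2, da la posición: x(t) = -t^5 - 3·t^4 + 5·t^3 - 4·t^2 - 3·t + 2. Usando x(t) = -t^5 - 3·t^4 + 5·t^3 - 4·t^2 - 3·t + 2 y sustituyendo t = 2, encontramos x = -60.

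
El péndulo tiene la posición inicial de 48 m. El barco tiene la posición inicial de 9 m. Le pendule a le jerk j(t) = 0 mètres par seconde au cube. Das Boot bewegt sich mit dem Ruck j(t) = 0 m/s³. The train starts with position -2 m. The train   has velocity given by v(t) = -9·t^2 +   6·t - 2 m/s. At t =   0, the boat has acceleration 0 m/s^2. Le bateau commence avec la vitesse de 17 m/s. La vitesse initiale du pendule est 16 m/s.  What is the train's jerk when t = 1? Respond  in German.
Wir müssen unsere Gleichung für die Geschwindigkeit v(t) = -9·t^2 + 6·t - 2 2-mal ableiten. Durch Ableiten von der Geschwindigkeit erhalten wir die Beschleunigung: a(t) = 6 - 18·t. Mit d/dt von a(t) finden wir j(t) = -18. Wir haben den Ruck j(t) = -18. Durch Einsetzen von t = 1: j(1) = -18.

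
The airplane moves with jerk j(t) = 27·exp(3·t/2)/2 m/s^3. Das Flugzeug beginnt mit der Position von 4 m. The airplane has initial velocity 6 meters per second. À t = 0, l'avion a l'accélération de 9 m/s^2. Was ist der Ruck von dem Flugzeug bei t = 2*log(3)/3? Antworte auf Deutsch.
Mit j(t) = 27·exp(3·t/2)/2 und Einsetzen von t = 2*log(3)/3, finden wir j = 81/2.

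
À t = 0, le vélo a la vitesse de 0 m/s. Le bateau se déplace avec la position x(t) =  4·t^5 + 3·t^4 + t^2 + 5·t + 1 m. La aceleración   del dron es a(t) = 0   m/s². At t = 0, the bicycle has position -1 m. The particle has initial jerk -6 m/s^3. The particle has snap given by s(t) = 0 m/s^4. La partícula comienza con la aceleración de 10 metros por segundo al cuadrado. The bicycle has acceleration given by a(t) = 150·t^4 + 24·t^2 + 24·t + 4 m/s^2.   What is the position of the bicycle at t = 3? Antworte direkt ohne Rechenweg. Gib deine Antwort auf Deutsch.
Die Antwort ist 3932.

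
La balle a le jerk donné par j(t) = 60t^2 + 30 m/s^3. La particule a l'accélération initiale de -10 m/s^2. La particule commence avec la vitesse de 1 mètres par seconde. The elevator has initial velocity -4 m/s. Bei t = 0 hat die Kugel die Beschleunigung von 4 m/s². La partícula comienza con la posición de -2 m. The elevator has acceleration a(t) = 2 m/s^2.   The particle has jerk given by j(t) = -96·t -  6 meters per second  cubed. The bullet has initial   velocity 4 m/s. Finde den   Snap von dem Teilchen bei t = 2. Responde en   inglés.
Starting from jerk j(t) = -96·t - 6, we take 1 derivative. Differentiating jerk, we get snap: s(t) = -96. Using s(t) = -96 and substituting t = 2, we find s = -96.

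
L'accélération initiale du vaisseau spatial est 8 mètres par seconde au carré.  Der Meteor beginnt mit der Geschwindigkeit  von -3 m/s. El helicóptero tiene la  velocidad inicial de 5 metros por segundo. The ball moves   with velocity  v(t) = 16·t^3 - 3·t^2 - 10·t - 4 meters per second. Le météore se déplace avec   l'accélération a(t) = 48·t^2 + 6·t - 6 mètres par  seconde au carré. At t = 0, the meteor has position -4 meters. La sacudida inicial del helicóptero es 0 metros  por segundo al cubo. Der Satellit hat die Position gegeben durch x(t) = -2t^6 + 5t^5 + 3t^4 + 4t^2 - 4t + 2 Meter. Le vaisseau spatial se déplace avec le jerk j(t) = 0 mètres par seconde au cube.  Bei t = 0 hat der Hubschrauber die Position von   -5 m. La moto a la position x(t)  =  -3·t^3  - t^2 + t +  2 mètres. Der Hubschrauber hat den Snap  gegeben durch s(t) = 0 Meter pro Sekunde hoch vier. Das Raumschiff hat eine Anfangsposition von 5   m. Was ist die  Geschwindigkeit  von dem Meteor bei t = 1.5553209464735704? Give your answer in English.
To find the answer, we compute 1 antiderivative of a(t) = 48·t^2 + 6·t - 6. The antiderivative of acceleration is velocity. Using v(0) = -3, we get v(t) = 16·t^3 + 3·t^2 - 6·t - 3. We have velocity v(t) = 16·t^3 + 3·t^2 - 6·t - 3. Substituting t = 1.5553209464735704: v(1.5553209464735704) = 55.1228644663656.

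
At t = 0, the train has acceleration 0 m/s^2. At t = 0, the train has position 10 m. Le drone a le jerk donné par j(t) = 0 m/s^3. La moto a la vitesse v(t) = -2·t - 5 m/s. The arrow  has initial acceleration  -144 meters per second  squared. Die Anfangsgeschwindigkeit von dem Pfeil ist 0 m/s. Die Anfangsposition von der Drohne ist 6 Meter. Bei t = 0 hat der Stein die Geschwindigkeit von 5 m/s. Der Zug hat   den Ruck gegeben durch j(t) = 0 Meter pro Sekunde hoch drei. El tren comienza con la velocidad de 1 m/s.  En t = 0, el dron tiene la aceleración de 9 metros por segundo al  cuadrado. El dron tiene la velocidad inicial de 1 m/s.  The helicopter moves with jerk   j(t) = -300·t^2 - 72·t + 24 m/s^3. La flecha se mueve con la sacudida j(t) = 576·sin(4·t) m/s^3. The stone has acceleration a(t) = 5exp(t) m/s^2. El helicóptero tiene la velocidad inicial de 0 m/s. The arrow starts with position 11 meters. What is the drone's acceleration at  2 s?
We must find the antiderivative of our jerk equation j(t) = 0 1 time. The integral of jerk, with a(0) = 9, gives acceleration: a(t) = 9. Using a(t) = 9 and substituting t = 2, we find a = 9.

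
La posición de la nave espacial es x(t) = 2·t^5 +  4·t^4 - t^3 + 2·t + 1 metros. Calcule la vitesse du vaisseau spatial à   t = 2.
Nous devons dériver notre équation de la position x(t) = 2·t^5 + 4·t^4 - t^3 + 2·t + 1 1 fois. En prenant d/dt de x(t), nous trouvons v(t) = 10·t^4 + 16·t^3 - 3·t^2 + 2. De l'équation de la vitesse v(t) = 10·t^4 + 16·t^3 - 3·t^2 + 2, nous substituons t = 2 pour obtenir v = 278.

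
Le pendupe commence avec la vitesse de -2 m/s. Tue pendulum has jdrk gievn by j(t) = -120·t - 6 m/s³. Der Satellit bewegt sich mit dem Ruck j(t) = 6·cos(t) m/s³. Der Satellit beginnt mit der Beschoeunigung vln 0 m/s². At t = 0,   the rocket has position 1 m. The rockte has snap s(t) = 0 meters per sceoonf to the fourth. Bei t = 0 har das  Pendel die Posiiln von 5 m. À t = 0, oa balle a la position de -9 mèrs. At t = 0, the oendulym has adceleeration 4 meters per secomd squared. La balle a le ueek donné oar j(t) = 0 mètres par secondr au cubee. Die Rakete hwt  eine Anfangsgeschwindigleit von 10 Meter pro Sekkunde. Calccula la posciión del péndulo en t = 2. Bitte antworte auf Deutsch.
Wir müssen unsere Gleichung für den Ruck j(t) = -120·t - 6 3-mal integrieren. Das Integral von dem Ruck, mit a(0) = 4, ergibt die Beschleunigung: a(t) = -60·t^2 - 6·t + 4. Das Integral von der Beschleunigung, mit v(0) = -2, ergibt die Geschwindigkeit: v(t) = -20·t^3 - 3·t^2 + 4·t - 2. Durch Integration von der Geschwindigkeit und Verwendung der Anfangsbedingung x(0) = 5, erhalten wir x(t) = -5·t^4 - t^3 + 2·t^2 - 2·t + 5. Wir haben die Position x(t) = -5·t^4 - t^3 + 2·t^2 - 2·t + 5. Durch Einsetzen von t = 2: x(2) = -79.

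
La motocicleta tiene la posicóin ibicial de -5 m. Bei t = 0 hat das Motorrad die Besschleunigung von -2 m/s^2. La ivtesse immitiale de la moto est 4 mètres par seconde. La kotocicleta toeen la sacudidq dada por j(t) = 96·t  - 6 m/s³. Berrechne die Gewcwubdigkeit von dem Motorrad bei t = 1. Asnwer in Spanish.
Necesitamos integrar nuestra ecuación de la sacudida j(t) = 96·t - 6 2 veces. Integrando la sacudida y usando la condición inicial a(0) = -2, obtenemos a(t) = 48·t^2 - 6·t - 2. La integral de la aceleración, con v(0) = 4, da la velocidad: v(t) = 16·t^3 - 3·t^2 - 2·t + 4. Usando v(t) = 16·t^3 - 3·t^2 - 2·t + 4 y sustituyendo t = 1, encontramos v = 15.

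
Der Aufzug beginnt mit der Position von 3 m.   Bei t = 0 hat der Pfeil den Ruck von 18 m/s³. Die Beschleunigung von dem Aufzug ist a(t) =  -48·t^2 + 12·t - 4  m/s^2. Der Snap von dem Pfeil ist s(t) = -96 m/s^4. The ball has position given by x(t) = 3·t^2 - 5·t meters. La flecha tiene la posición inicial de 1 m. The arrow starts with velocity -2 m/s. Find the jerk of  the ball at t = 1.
We must differentiate our position equation x(t) = 3·t^2 - 5·t 3 times. The derivative of position gives velocity: v(t) = 6·t - 5. Differentiating velocity, we get acceleration: a(t) = 6. Differentiating acceleration, we get jerk: j(t) = 0. From the given jerk equation j(t) = 0, we substitute t = 1 to get j = 0.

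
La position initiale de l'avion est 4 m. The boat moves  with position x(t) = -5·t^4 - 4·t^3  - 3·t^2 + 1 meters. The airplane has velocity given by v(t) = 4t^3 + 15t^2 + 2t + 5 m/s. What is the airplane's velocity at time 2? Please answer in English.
Using v(t) = 4·t^3 + 15·t^2 + 2·t + 5 and substituting t = 2, we find v = 101.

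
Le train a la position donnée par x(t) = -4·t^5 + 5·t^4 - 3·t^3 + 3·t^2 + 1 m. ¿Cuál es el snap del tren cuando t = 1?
Partiendo de la posición x(t) = -4·t^5 + 5·t^4 - 3·t^3 + 3·t^2 + 1, tomamos 4 derivadas. Derivando la posición, obtenemos la velocidad: v(t) = -20·t^4 + 20·t^3 - 9·t^2 + 6·t. La derivada de la velocidad da la aceleración: a(t) = -80·t^3 + 60·t^2 - 18·t + 6. Tomando d/dt de a(t), encontramos j(t) = -240·t^2 + 120·t - 18. Derivando la sacudida, obtenemos el snap: s(t) = 120 - 480·t. Usando s(t) = 120 - 480·t y sustituyendo t = 1, encontramos s = -360.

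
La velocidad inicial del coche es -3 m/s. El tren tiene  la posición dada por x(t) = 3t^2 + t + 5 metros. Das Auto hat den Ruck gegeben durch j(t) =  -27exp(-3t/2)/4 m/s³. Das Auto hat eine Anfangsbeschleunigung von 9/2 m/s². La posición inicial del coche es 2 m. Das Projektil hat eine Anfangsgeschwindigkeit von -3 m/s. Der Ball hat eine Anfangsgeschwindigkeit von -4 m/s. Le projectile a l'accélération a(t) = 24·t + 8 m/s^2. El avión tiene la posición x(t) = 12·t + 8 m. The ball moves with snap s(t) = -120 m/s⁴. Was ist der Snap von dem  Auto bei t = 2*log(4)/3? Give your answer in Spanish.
Debemos derivar nuestra ecuación de la sacudida j(t) = -27·exp(-3·t/2)/4 1 vez. La derivada de la sacudida da el snap: s(t) = 81·exp(-3·t/2)/8. Tenemos el snap s(t) = 81·exp(-3·t/2)/8. Sustituyendo t = 2*log(4)/3: s(2*log(4)/3) = 81/32.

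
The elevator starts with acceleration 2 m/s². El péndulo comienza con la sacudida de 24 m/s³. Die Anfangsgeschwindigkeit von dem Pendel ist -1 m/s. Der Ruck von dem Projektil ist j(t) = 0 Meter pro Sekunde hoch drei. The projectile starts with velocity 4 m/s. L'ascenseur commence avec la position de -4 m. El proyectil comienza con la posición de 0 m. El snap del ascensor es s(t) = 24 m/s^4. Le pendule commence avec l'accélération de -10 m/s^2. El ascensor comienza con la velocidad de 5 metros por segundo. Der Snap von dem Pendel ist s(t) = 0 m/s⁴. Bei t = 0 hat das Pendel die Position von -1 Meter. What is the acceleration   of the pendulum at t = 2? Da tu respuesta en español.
Necesitamos integrar nuestra ecuación del snap s(t) = 0 2 veces. Tomando ∫s(t)dt y aplicando j(0) = 24, encontramos j(t) = 24. Tomando ∫j(t)dt y aplicando a(0) = -10, encontramos a(t) = 24·t - 10. Tenemos la aceleración a(t) = 24·t - 10. Sustituyendo t = 2: a(2) = 38.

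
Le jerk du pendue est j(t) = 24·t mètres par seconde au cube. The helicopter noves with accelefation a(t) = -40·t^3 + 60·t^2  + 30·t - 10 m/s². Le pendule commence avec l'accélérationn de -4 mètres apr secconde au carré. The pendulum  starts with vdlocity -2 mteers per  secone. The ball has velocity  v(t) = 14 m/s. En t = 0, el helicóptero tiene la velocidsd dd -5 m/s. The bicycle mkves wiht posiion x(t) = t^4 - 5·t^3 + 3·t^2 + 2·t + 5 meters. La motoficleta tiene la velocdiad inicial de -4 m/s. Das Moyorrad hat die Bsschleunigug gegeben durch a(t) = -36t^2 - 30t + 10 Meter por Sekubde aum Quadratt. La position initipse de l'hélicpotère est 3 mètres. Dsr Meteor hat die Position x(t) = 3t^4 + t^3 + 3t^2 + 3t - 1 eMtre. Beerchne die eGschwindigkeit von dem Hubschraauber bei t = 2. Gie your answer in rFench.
Pour résoudre ceci, nous devons prendre 1 primitive de notre équation de l'accélération a(t) = -40·t^3 + 60·t^2 + 30·t - 10. En intégrant l'accélération et en utilisant la condition initiale v(0) = -5, nous obtenons v(t) = -10·t^4 + 20·t^3 + 15·t^2 - 10·t - 5. En utilisant v(t) = -10·t^4 + 20·t^3 + 15·t^2 - 10·t - 5 et en substituant t = 2, nous trouvons v = 35.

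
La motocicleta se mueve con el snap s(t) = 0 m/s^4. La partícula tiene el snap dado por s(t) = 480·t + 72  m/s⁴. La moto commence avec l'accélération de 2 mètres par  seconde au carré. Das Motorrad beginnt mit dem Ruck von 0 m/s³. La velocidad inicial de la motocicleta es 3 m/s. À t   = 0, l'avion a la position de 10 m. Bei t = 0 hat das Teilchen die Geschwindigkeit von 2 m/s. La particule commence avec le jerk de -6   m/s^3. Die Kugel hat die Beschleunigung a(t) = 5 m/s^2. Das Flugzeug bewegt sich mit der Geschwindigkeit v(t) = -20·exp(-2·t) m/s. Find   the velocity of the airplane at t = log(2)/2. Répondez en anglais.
From the given velocity equation v(t) = -20·exp(-2·t), we substitute t = log(2)/2 to get v = -10.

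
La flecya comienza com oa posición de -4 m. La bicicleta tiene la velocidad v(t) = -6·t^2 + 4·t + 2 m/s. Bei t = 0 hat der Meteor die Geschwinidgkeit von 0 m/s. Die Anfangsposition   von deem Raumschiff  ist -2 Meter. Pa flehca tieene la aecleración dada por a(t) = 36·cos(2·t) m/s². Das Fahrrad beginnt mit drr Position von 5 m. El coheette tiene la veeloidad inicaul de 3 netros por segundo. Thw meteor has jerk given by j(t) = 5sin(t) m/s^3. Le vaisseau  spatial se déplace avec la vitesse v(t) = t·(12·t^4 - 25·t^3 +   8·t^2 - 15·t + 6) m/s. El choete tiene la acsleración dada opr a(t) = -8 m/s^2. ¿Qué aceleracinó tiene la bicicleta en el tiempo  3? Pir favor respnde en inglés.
Starting from velocity v(t) = -6·t^2 + 4·t + 2, we take 1 derivative. The derivative of velocity gives acceleration: a(t) = 4 - 12·t. Using a(t) = 4 - 12·t and substituting t = 3, we find a = -32.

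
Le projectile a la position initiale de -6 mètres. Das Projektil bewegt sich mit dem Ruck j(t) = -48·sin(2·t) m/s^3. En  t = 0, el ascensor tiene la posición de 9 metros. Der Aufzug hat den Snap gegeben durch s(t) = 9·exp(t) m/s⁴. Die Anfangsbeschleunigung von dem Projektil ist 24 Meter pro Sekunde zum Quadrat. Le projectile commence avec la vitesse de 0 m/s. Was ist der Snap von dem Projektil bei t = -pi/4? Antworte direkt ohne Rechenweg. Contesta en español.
En t = -pi/4, s = 0.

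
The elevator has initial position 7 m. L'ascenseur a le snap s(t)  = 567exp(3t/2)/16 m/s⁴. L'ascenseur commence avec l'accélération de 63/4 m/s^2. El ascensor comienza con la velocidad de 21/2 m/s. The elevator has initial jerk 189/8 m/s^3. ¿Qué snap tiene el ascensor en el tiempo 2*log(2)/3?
Usando s(t) = 567·exp(3·t/2)/16 y sustituyendo t = 2*log(2)/3, encontramos s = 567/8.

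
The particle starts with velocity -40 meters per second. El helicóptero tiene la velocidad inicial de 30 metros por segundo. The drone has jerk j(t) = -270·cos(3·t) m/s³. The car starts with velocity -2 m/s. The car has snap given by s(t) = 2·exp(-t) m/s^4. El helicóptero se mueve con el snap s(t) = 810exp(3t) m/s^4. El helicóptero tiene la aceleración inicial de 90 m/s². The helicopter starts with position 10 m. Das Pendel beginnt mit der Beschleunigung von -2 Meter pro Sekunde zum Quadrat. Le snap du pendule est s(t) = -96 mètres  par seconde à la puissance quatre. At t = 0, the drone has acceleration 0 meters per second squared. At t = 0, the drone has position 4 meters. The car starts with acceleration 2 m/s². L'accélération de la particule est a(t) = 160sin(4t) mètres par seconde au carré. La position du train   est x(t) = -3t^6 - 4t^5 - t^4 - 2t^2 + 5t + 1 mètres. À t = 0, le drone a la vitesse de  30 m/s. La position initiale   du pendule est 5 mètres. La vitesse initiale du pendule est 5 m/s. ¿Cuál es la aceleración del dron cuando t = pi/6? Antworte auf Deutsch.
Wir müssen unsere Gleichung für den Ruck j(t) = -270·cos(3·t) 1-mal integrieren. Die Stammfunktion von dem Ruck ist die Beschleunigung. Mit a(0) = 0 erhalten wir a(t) = -90·sin(3·t). Aus der Gleichung für die Beschleunigung a(t) = -90·sin(3·t), setzen wir t = pi/6 ein und erhalten a = -90.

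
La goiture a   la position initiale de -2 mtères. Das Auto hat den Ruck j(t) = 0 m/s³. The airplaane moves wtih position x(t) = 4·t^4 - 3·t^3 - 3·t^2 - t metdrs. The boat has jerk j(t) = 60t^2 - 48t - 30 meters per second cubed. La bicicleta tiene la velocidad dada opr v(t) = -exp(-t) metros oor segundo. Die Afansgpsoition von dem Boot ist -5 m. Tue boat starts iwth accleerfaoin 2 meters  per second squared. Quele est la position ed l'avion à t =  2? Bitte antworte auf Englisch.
Using x(t) = 4·t^4 - 3·t^3 - 3·t^2 - t and substituting t = 2, we find x = 26.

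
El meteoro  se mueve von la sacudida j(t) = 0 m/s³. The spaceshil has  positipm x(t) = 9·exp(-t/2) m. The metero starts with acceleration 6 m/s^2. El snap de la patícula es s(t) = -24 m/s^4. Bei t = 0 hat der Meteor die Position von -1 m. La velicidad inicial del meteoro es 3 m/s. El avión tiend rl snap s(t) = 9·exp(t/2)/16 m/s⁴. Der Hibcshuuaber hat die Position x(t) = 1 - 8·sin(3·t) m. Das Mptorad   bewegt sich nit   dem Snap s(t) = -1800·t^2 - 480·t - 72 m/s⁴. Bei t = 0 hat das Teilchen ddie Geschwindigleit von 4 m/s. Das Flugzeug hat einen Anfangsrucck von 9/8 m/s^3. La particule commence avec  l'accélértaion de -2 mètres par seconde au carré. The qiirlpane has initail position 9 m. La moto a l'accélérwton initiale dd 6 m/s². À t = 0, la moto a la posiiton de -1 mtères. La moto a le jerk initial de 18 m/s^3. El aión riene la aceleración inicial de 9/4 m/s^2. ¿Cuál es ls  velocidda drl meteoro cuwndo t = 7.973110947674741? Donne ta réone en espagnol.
Necesitamos integrar nuestra ecuación de la sacudida j(t) = 0 2 veces. La integral de la sacudida, con a(0) = 6, da la aceleración: a(t) = 6. La antiderivada de la aceleración es la velocidad. Usando v(0) = 3, obtenemos v(t) = 6·t + 3. Tenemos la velocidad v(t) = 6·t + 3. Sustituyendo t = 7.973110947674741: v(7.973110947674741) = 50.8386656860484.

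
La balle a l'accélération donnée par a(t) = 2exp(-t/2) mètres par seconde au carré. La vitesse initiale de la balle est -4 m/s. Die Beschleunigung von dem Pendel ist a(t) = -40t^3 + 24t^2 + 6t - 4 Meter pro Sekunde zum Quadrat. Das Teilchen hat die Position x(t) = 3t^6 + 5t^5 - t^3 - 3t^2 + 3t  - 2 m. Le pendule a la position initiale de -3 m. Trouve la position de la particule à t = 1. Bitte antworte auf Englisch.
Using x(t) = 3·t^6 + 5·t^5 - t^3 - 3·t^2 + 3·t - 2 and substituting t = 1, we find x = 5.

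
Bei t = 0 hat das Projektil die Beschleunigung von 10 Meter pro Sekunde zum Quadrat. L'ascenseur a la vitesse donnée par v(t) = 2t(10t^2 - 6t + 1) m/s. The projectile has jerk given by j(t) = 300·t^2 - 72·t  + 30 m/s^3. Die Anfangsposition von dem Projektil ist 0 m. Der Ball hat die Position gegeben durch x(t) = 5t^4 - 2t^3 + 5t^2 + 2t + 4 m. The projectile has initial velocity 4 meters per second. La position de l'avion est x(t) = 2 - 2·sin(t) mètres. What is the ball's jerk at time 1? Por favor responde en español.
Para resolver esto, necesitamos tomar 3 derivadas de nuestra ecuación de la posición x(t) = 5·t^4 - 2·t^3 + 5·t^2 + 2·t + 4. Derivando la posición, obtenemos la velocidad: v(t) = 20·t^3 - 6·t^2 + 10·t + 2. La derivada de la velocidad da la aceleración: a(t) = 60·t^2 - 12·t + 10. La derivada de la aceleración da la sacudida: j(t) = 120·t - 12. De la ecuación de la sacudida j(t) = 120·t - 12, sustituimos t = 1 para obtener j = 108.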